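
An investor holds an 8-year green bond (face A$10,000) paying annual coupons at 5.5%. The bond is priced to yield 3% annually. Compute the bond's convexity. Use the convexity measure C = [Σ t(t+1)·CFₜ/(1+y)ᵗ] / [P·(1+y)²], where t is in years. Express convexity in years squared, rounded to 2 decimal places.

54.39

With y = 0.03:
  t   CF        PV=CF/(1+0.03)^t    t·PV        t(t+1)·PV
  1       550.00       533.9806       533.9806       1,067.9612
  2       550.00       518.4278     1,036.8555       3,110.5665
  3       550.00       503.3279     1,509.9837       6,039.9350
  4       550.00       488.6679     1,954.6715       9,773.3575
  5       550.00       474.4348     2,372.1742      14,233.0449
  6       550.00       460.6163     2,763.6980      19,345.8863
  7       550.00       447.2003     3,130.4023      25,043.2185
  8    10,550.00     8,328.2674    66,626.1394     599,635.2544
  Σ                 11,754.9230    79,927.9052     678,249.2243
P = 11,754.9230.
Convexity = Σ t(t+1)·PV / [P·(1+y)²] = 678,249.2243 / (11,754.9230 × 1.060900) = 54.38700.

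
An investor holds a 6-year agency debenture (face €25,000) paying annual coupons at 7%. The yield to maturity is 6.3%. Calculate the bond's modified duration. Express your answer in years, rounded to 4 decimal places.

Periodic yield y = 0.063. First find Macaulay duration:
  t   CF        PV=CF/(1+0.063)^t    t·PV
  1     1,750.00     1,646.2841     1,646.2841
  2     1,750.00     1,548.7151     3,097.4301
  3     1,750.00     1,456.9286     4,370.7857
  4     1,750.00     1,370.5819     5,482.3276
  5     1,750.00     1,289.3527     6,446.7634
  6    26,750.00    18,540.6177   111,243.7062
  Σ                 25,852.4800   132,287.2971
P = 25,852.4800; Macaulay duration = 132,287.2971 / 25,852.4800 = 5.11701 years.
Modified duration = D_Mac / (1 + y) = 5.11701 / 1.063 = 4.81374 years.

4.8137 years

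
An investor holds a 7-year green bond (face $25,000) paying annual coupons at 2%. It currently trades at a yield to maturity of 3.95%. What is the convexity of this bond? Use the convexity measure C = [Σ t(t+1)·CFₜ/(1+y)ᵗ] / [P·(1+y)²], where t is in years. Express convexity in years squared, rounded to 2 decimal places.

47.62

With y = 0.0395:
  t   CF        PV=CF/(1+0.0395)^t    t·PV        t(t+1)·PV
  1       500.00       481.0005       481.0005         962.0010
  2       500.00       462.7229       925.4459       2,776.3376
  3       500.00       445.1399     1,335.4197       5,341.6788
  4       500.00       428.2250     1,712.9000       8,564.5002
  5       500.00       411.9529     2,059.7644      12,358.5862
  6       500.00       396.2991     2,377.7944      16,644.5605
  7    25,500.00    19,443.2439   136,102.7075   1,088,821.6601
  Σ                 22,068.5842   144,995.0323   1,135,469.3243
P = 22,068.5842.
Convexity = Σ t(t+1)·PV / [P·(1+y)²] = 1,135,469.3243 / (22,068.5842 × 1.080560) = 47.61589.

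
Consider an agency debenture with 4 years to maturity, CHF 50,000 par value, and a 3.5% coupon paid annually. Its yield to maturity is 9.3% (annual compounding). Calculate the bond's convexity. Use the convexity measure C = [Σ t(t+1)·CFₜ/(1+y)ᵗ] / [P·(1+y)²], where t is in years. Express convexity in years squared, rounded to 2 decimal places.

With y = 0.093:
  t   CF        PV=CF/(1+0.093)^t    t·PV        t(t+1)·PV
  1     1,750.00     1,601.0979     1,601.0979       3,202.1958
  2     1,750.00     1,464.8654     2,929.7308       8,789.1925
  3     1,750.00     1,340.2245     4,020.6736      16,082.6944
  4    51,750.00    36,260.1592   145,040.6367     725,203.1837
  Σ                 40,666.3470   153,592.1390     753,277.2663
P = 40,666.3470.
Convexity = Σ t(t+1)·PV / [P·(1+y)²] = 753,277.2663 / (40,666.3470 × 1.194649) = 15.50527.

15.51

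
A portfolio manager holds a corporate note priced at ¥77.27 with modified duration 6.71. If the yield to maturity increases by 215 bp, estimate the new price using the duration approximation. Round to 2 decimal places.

¥66.12

Duration approximation: ΔP/P ≈ -D_mod · Δy = -6.71 × (+0.0215) = -0.144265.
New price ≈ 77.27 × (1 - 0.144265) = 66.12264345.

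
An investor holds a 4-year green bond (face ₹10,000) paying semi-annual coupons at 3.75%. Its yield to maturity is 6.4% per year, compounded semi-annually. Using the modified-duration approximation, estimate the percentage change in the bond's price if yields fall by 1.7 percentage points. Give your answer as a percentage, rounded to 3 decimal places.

Periodic yield y = 0.032. Modified duration first:
  t   CF        PV=CF/(1+0.032)^t    t·PV
  1       187.50       181.6860       181.6860
  2       187.50       176.0524       352.1047
  3       187.50       170.5934       511.7801
  4       187.50       165.3037       661.2147
  5       187.50       160.1780       800.8899
  6       187.50       155.2112       931.2673
  7       187.50       150.3985     1,052.7892
  8    10,187.50     7,918.2652    63,346.1216
  Σ                  9,077.6883    67,837.8536
P = 9,077.6883; D_Mac = 7.47303 half-year periods = 3.73652 yrs; D_mod = 3.73652/(1+0.032) = 3.62065 yrs.
ΔP/P ≈ -D_mod · Δy = -3.62065 × (-0.017) = +0.061551 = +6.1551%.

+6.155%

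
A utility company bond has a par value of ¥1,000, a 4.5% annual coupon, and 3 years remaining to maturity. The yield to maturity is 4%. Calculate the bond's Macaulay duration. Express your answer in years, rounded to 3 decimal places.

Periodic yield y = 0.04. Discount each cash flow and weight by its year:
  t   CF        PV=CF/(1+0.04)^t    t·PV
  1        45.00        43.2692        43.2692
  2        45.00        41.6050        83.2101
  3     1,045.00       929.0012     2,787.0036
  Σ                  1,013.8755     2,913.4829
Price P = Σ PV = 1,013.8755.
Macaulay duration = Σ(t·PV) / P = 2,913.4829 / 1,013.8755 = 2.87361 years.

2.874 years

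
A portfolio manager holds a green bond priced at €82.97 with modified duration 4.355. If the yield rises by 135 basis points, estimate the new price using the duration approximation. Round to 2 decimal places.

€78.09

Duration approximation: ΔP/P ≈ -D_mod · Δy = -4.355 × (+0.0135) = -0.0587925.
New price ≈ 82.97 × (1 - 0.0587925) = 78.091986275.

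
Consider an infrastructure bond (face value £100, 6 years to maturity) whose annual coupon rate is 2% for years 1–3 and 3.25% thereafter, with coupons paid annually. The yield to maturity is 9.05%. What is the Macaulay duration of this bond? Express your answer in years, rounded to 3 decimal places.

Periodic yield y = 0.0905. Discount each cash flow and weight by its year:
  t   CF        PV=CF/(1+0.0905)^t    t·PV
  1         2.00         1.8340         1.8340
  2         2.00         1.6818         3.3636
  3         2.00         1.5422         4.6267
  4         3.25         2.2982         9.1926
  5         3.25         2.1074        10.5372
  6       103.25        61.3954       368.3726
  Σ                     70.8591       397.9268
Price P = Σ PV = 70.8591.
Macaulay duration = Σ(t·PV) / P = 397.9268 / 70.8591 = 5.61575 years.

5.616 years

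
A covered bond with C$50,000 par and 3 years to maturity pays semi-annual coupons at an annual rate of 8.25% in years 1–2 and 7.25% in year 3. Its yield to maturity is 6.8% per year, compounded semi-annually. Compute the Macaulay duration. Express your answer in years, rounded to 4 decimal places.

2.7241 years

Periodic yield y = 0.034. Discount each cash flow and weight by its period:
  t   CF        PV=CF/(1+0.034)^t    t·PV
  1     2,062.50     1,994.6809     1,994.6809
  2     2,062.50     1,929.0917     3,858.1835
  3     2,062.50     1,865.6593     5,596.9779
  4     2,062.50     1,804.3127     7,217.2507
  5     1,812.50     1,533.4701     7,667.3507
  6    51,812.50    42,394.6755   254,368.0530
  Σ                 51,521.8902   280,702.4966
Price P = Σ PV = 51,521.8902.
Macaulay duration = Σ(t·PV) / P = 280,702.4966 / 51,521.8902 = 5.44822 half-year periods.
In years: 5.44822 / 2 = 2.72411 years.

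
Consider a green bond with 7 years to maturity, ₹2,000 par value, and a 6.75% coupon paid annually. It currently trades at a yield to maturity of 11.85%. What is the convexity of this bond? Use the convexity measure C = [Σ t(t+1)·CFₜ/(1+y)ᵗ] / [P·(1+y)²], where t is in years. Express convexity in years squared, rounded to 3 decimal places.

With y = 0.1185:
  t   CF        PV=CF/(1+0.1185)^t    t·PV        t(t+1)·PV
  1       135.00       120.6974       120.6974         241.3947
  2       135.00       107.9100       215.8200         647.4601
  3       135.00        96.4774       289.4323       1,157.7294
  4       135.00        86.2561       345.0244       1,725.1220
  5       135.00        77.1177       385.5883       2,313.5297
  6       135.00        68.9474       413.6843       2,895.7904
  7     2,135.00       974.8683     6,824.0783      54,592.6263
  Σ                  1,532.2743     8,594.3251      63,573.6526
P = 1,532.2743.
Convexity = Σ t(t+1)·PV / [P·(1+y)²] = 63,573.6526 / (1,532.2743 × 1.251042) = 33.16413.

33.164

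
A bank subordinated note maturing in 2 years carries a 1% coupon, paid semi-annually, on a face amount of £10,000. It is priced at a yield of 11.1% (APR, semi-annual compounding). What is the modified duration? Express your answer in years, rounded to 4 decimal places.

Periodic yield y = 0.0555. First find Macaulay duration:
  t   CF        PV=CF/(1+0.0555)^t    t·PV
  1        50.00        47.3709        47.3709
  2        50.00        44.8801        89.7601
  3        50.00        42.5202       127.5606
  4    10,050.00     8,097.1673    32,388.6691
  Σ                  8,231.9385    32,653.3607
P = 8,231.9385; Macaulay duration = 32,653.3607 / 8,231.9385 = 3.96667 half-year periods = 1.98333 years.
Modified duration = D_Mac / (1 + y) = 1.98333 / 1.0555 = 1.87905 years.

1.8790 years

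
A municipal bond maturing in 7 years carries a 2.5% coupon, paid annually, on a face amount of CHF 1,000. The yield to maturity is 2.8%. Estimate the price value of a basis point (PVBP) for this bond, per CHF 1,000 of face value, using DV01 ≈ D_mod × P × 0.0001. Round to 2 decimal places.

Periodic yield y = 0.028.
  t   CF        PV=CF/(1+0.028)^t    t·PV
  1        25.00        24.3191        24.3191
  2        25.00        23.6567        47.3134
  3        25.00        23.0123        69.0370
  4        25.00        22.3855        89.5422
  5        25.00        21.7758       108.8791
  6        25.00        21.1827       127.0962
  7     1,025.00       844.8353     5,913.8472
  Σ                    981.1675     6,380.0341
P = 981.1675; D_Mac = 6.50249 yrs; D_mod = 6.32538 yrs.
DV01 ≈ 6.32538 × 981.1675 × 0.0001 = 0.620626.

CHF 0.62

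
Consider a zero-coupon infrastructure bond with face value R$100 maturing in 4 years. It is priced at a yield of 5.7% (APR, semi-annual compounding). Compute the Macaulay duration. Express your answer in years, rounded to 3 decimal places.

A zero-coupon bond has a single cash flow at maturity, so its Macaulay duration equals its maturity: 4 years.
(Equivalently: 8 semi-annual periods ÷ 2 = 4 years.)

4.000 years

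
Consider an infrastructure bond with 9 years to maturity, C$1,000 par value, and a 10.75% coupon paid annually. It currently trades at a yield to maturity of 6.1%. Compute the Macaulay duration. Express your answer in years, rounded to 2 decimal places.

Periodic yield y = 0.061. Discount each cash flow and weight by its year:
  t   CF        PV=CF/(1+0.061)^t    t·PV
  1       107.50       101.3195       101.3195
  2       107.50        95.4944       190.9887
  3       107.50        90.0041       270.0123
  4       107.50        84.8295       339.3180
  5       107.50        79.9524       399.7620
  6       107.50        75.3557       452.1343
  7       107.50        71.0233       497.1630
  8       107.50        66.9400       535.5196
  9     1,107.50       649.9879     5,849.8912
  Σ                  1,314.9067     8,636.1087
Price P = Σ PV = 1,314.9067.
Macaulay duration = Σ(t·PV) / P = 8,636.1087 / 1,314.9067 = 6.56785 years.

6.57 years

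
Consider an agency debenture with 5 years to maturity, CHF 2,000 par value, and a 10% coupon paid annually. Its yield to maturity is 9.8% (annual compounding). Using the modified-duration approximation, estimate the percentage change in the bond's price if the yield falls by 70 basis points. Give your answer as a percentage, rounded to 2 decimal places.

Periodic yield y = 0.098. Modified duration first:
  t   CF        PV=CF/(1+0.098)^t    t·PV
  1       200.00       182.1494       182.1494
  2       200.00       165.8920       331.7839
  3       200.00       151.0856       453.2567
  4       200.00       137.6007       550.4028
  5     2,200.00     1,378.5134     6,892.5668
  Σ                  2,015.2409     8,410.1596
P = 2,015.2409; D_Mac = 4.17328 yrs; D_mod = 4.17328/(1+0.098) = 3.80080 yrs.
ΔP/P ≈ -D_mod · Δy = -3.80080 × (-0.007) = +0.026606 = +2.6606%.

+2.66%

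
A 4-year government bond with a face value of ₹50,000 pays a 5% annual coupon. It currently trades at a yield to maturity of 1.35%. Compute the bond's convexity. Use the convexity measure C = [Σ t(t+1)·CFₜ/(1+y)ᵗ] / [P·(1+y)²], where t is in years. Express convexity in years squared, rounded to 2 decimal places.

17.80

With y = 0.0135:
  t   CF        PV=CF/(1+0.0135)^t    t·PV        t(t+1)·PV
  1     2,500.00     2,466.6996     2,466.6996       4,933.3991
  2     2,500.00     2,433.8427     4,867.6854      14,603.0561
  3     2,500.00     2,401.4235     7,204.2704      28,817.0816
  4    52,500.00    49,758.1576   199,032.6304     995,163.1519
  Σ                 57,060.1233   213,571.2857   1,043,516.6887
P = 57,060.1233.
Convexity = Σ t(t+1)·PV / [P·(1+y)²] = 1,043,516.6887 / (57,060.1233 × 1.027182) = 17.80407.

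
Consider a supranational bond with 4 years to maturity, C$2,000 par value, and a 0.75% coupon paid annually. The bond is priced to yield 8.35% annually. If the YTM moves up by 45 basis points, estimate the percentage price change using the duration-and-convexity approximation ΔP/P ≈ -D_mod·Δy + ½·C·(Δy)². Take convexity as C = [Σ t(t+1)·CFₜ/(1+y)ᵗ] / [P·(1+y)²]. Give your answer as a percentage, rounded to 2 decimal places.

-1.62%

With y = 0.0835:
  t   CF        PV=CF/(1+0.0835)^t    t·PV        t(t+1)·PV
  1        15.00        13.8440        13.8440          27.6880
  2        15.00        12.7771        25.5543          76.6628
  3        15.00        11.7925        35.3774         141.5096
  4     2,015.00     1,462.0404     5,848.1618      29,240.8090
  Σ                  1,500.4541     5,922.9375      29,486.6694
P = 1,500.4541; D_Mac = 3.94743 yrs; D_mod = 3.64322 yrs; C = 16.73960.
Duration effect: -3.64322 × (+0.0045) = -0.016394
Convexity effect: 0.5 × 16.73960 × (0.0045)² = +0.0001695
ΔP/P ≈ -0.016394 + 0.0001695 = -0.016225 = -1.6225%.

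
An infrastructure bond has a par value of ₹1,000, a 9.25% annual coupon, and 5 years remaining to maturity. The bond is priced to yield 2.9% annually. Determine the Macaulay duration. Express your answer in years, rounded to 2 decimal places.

Periodic yield y = 0.029. Discount each cash flow and weight by its year:
  t   CF        PV=CF/(1+0.029)^t    t·PV
  1        92.50        89.8931        89.8931
  2        92.50        87.3597       174.7193
  3        92.50        84.8976       254.6929
  4        92.50        82.5050       330.0200
  5     1,092.50       946.9882     4,734.9410
  Σ                  1,291.6436     5,584.2664
Price P = Σ PV = 1,291.6436.
Macaulay duration = Σ(t·PV) / P = 5,584.2664 / 1,291.6436 = 4.32338 years.

4.32 years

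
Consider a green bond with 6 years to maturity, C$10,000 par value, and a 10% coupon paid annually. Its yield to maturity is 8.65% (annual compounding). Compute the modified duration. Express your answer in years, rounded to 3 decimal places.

Periodic yield y = 0.0865. First find Macaulay duration:
  t   CF        PV=CF/(1+0.0865)^t    t·PV
  1     1,000.00       920.3866       920.3866
  2     1,000.00       847.1114     1,694.2228
  3     1,000.00       779.6700     2,339.0099
  4     1,000.00       717.5978     2,870.3911
  5     1,000.00       660.4673     3,302.3367
  6    11,000.00     6,686.7379    40,120.4275
  Σ                 10,611.9710    51,246.7746
P = 10,611.9710; Macaulay duration = 51,246.7746 / 10,611.9710 = 4.82915 years.
Modified duration = D_Mac / (1 + y) = 4.82915 / 1.0865 = 4.44468 years.

4.445 years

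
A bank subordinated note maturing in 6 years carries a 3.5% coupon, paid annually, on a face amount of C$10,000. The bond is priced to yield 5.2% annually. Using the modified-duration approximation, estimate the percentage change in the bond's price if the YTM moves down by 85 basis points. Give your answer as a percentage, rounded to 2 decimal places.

Periodic yield y = 0.052. Modified duration first:
  t   CF        PV=CF/(1+0.052)^t    t·PV
  1       350.00       332.6996       332.6996
  2       350.00       316.2544       632.5088
  3       350.00       300.6220       901.8661
  4       350.00       285.7624     1,143.0496
  5       350.00       271.6373     1,358.1863
  6    10,350.00     7,635.6482    45,813.8892
  Σ                  9,142.6239    50,182.1997
P = 9,142.6239; D_Mac = 5.48882 yrs; D_mod = 5.48882/(1+0.052) = 5.21751 yrs.
ΔP/P ≈ -D_mod · Δy = -5.21751 × (-0.0085) = +0.044349 = +4.4349%.

+4.43%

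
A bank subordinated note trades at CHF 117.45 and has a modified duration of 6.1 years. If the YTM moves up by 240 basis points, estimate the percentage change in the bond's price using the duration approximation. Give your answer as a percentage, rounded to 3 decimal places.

-14.640%

Duration approximation: ΔP/P ≈ -D_mod · Δy = -6.1 × (+0.024) = -0.146400.
As a percentage: -14.6400%.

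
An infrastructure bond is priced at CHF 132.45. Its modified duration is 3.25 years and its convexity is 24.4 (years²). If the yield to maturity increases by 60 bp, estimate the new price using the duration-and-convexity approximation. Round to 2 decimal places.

CHF 129.93

Duration effect: -D_mod·Δy = -3.25 × (+0.006) = -0.019500
Convexity effect: ½·C·(Δy)² = 0.5 × 24.4 × (0.006)² = +0.0004392
ΔP/P ≈ -0.019500 + 0.0004392 = -0.0190608
New price ≈ 132.45 × (1 - 0.0190608) = 129.92539704.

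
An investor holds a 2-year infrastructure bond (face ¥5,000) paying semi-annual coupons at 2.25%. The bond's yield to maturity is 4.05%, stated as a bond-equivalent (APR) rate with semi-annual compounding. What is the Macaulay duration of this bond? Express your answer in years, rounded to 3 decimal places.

Periodic yield y = 0.02025. Discount each cash flow and weight by its period:
  t   CF        PV=CF/(1+0.02025)^t    t·PV
  1        56.25        55.1335        55.1335
  2        56.25        54.0393       108.0785
  3        56.25        52.9667       158.9000
  4     5,056.25     4,666.6166    18,666.4666
  Σ                  4,828.7561    18,988.5786
Price P = Σ PV = 4,828.7561.
Macaulay duration = Σ(t·PV) / P = 18,988.5786 / 4,828.7561 = 3.93240 half-year periods.
In years: 3.93240 / 2 = 1.96620 years.

1.966 years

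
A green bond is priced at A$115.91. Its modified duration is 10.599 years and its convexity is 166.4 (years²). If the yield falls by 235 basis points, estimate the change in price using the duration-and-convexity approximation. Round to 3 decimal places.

+A$34.196

Duration effect: -D_mod·Δy = -10.599 × (-0.0235) = +0.2490765
Convexity effect: ½·C·(Δy)² = 0.5 × 166.4 × (-0.0235)² = +0.0459472
ΔP/P ≈ +0.2490765 + 0.0459472 = +0.2950237
ΔP ≈ 115.91 × (+0.2950237) = +34.196197067.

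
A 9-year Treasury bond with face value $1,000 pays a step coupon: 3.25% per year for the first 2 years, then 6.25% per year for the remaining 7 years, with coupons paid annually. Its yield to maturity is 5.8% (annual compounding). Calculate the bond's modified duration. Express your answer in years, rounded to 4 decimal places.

7.0910 years

Periodic yield y = 0.058. First find Macaulay duration:
  t   CF        PV=CF/(1+0.058)^t    t·PV
  1        32.50        30.7183        30.7183
  2        32.50        29.0343        58.0687
  3        62.50        52.7744       158.3231
  4        62.50        49.8813       199.5250
  5        62.50        47.1467       235.7337
  6        62.50        44.5621       267.3728
  7        62.50        42.1192       294.8346
  8        62.50        39.8102       318.4818
  9     1,062.50       639.6729     5,757.0558
  Σ                    975.7195     7,320.1138
P = 975.7195; Macaulay duration = 7,320.1138 / 975.7195 = 7.50227 years.
Modified duration = D_Mac / (1 + y) = 7.50227 / 1.058 = 7.09100 years.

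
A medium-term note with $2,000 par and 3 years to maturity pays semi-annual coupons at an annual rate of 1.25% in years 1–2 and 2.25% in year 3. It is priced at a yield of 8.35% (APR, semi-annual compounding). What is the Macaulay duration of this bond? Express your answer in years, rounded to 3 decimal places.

Periodic yield y = 0.04175. Discount each cash flow and weight by its period:
  t   CF        PV=CF/(1+0.04175)^t    t·PV
  1        12.50        11.9990        11.9990
  2        12.50        11.5182        23.0363
  3        12.50        11.0565        33.1696
  4        12.50        10.6134        42.4537
  5        22.50        18.3385        91.6927
  6     2,022.50     1,582.3679     9,494.2076
  Σ                  1,645.8937     9,696.5591
Price P = Σ PV = 1,645.8937.
Macaulay duration = Σ(t·PV) / P = 9,696.5591 / 1,645.8937 = 5.89136 half-year periods.
In years: 5.89136 / 2 = 2.94568 years.

2.946 years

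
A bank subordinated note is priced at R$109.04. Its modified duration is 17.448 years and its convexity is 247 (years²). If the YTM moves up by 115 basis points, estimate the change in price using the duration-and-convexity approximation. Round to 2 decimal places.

-R$20.10

Duration effect: -D_mod·Δy = -17.448 × (+0.0115) = -0.200652
Convexity effect: ½·C·(Δy)² = 0.5 × 247 × (0.0115)² = +0.016332875
ΔP/P ≈ -0.200652 + 0.016332875 = -0.184319125
ΔP ≈ 109.04 × (-0.184319125) = -20.09815739.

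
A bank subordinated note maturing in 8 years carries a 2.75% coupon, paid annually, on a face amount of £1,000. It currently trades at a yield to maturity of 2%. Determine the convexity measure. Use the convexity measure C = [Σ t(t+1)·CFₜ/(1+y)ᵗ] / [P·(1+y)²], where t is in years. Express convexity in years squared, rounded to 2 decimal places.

61.31

With y = 0.02:
  t   CF        PV=CF/(1+0.02)^t    t·PV        t(t+1)·PV
  1        27.50        26.9608        26.9608          53.9216
  2        27.50        26.4321        52.8643         158.5928
  3        27.50        25.9139        77.7416         310.9664
  4        27.50        25.4057       101.6230         508.1150
  5        27.50        24.9076       124.5380         747.2279
  6        27.50        24.4192       146.5153       1,025.6069
  7        27.50        23.9404       167.5828       1,340.6627
  8     1,027.50       876.9614     7,015.6909      63,141.2177
  Σ                  1,054.9411     7,713.5166      67,286.3110
P = 1,054.9411.
Convexity = Σ t(t+1)·PV / [P·(1+y)²] = 67,286.3110 / (1,054.9411 × 1.040400) = 61.30532.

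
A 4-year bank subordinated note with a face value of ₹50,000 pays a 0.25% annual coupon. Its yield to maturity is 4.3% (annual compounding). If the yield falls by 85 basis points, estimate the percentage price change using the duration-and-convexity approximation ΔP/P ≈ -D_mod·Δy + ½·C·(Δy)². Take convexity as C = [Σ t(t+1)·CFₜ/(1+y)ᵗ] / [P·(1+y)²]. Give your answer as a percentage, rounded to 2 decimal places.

With y = 0.043:
  t   CF        PV=CF/(1+0.043)^t    t·PV        t(t+1)·PV
  1       125.00       119.8466       119.8466         239.6932
  2       125.00       114.9057       229.8113         689.4339
  3       125.00       110.1684       330.5052       1,322.0209
  4    50,125.00    42,356.2158   169,424.8630     847,124.3152
  Σ                 42,701.1364   170,105.0262     849,375.4633
P = 42,701.1364; D_Mac = 3.98362 yrs; D_mod = 3.81938 yrs; C = 18.28486.
Duration effect: -3.81938 × (-0.0085) = +0.032465
Convexity effect: 0.5 × 18.28486 × (-0.0085)² = +0.0006605
ΔP/P ≈ +0.032465 + 0.0006605 = +0.033125 = +3.3125%.

+3.31%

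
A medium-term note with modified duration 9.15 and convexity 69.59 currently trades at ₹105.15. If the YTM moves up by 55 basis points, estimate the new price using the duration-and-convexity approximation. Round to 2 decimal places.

₹99.97

Duration effect: -D_mod·Δy = -9.15 × (+0.0055) = -0.050325
Convexity effect: ½·C·(Δy)² = 0.5 × 69.59 × (0.0055)² = +0.00105254875
ΔP/P ≈ -0.050325 + 0.00105254875 = -0.04927245125
New price ≈ 105.15 × (1 - 0.04927245125) = 99.9690017510625.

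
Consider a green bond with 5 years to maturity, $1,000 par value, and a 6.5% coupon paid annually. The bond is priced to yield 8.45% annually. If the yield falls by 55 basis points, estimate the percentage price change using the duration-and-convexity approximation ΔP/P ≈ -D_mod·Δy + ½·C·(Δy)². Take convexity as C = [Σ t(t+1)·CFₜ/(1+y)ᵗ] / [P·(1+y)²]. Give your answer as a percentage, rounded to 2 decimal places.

With y = 0.0845:
  t   CF        PV=CF/(1+0.0845)^t    t·PV        t(t+1)·PV
  1        65.00        59.9355        59.9355         119.8709
  2        65.00        55.2655       110.5310         331.5931
  3        65.00        50.9594       152.8783         611.5133
  4        65.00        46.9889       187.9555         939.7777
  5     1,065.00       709.9076     3,549.5380      21,297.2280
  Σ                    923.0569     4,060.8384      23,299.9831
P = 923.0569; D_Mac = 4.39934 yrs; D_mod = 4.05656 yrs; C = 21.46189.
Duration effect: -4.05656 × (-0.0055) = +0.022311
Convexity effect: 0.5 × 21.46189 × (-0.0055)² = +0.0003246
ΔP/P ≈ +0.022311 + 0.0003246 = +0.022636 = +2.2636%.

+2.26%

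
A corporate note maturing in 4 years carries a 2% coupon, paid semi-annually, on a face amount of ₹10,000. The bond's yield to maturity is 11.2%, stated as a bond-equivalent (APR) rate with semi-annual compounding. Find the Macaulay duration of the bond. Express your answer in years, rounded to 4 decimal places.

Periodic yield y = 0.056. Discount each cash flow and weight by its period:
  t   CF        PV=CF/(1+0.056)^t    t·PV
  1       100.00        94.6970        94.6970
  2       100.00        89.6752       179.3503
  3       100.00        84.9197       254.7590
  4       100.00        80.4163       321.6654
  5       100.00        76.1518       380.7592
  6       100.00        72.1135       432.6809
  7       100.00        68.2893       478.0250
  8    10,100.00     6,531.4563    52,251.6507
  Σ                  7,097.7191    54,393.5875
Price P = Σ PV = 7,097.7191.
Macaulay duration = Σ(t·PV) / P = 54,393.5875 / 7,097.7191 = 7.66353 half-year periods.
In years: 7.66353 / 2 = 3.83177 years.

3.8318 years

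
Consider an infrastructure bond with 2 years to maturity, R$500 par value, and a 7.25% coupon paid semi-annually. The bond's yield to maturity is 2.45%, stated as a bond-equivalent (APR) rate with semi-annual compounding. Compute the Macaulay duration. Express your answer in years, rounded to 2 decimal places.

1.90 years

Periodic yield y = 0.01225. Discount each cash flow and weight by its period:
  t   CF        PV=CF/(1+0.01225)^t    t·PV
  1       18.125        17.9057        17.9057
  2       18.125        17.6890        35.3779
  3       18.125        17.4749        52.4247
  4      518.125       493.4957     1,973.9830
  Σ                    546.5653     2,079.6912
Price P = Σ PV = 546.5653.
Macaulay duration = Σ(t·PV) / P = 2,079.6912 / 546.5653 = 3.80502 half-year periods.
In years: 3.80502 / 2 = 1.90251 years.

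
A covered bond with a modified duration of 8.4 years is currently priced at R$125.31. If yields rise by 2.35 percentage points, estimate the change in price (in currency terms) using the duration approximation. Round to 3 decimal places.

-R$24.736

Duration approximation: ΔP/P ≈ -D_mod · Δy = -8.4 × (+0.0235) = -0.197400.
ΔP ≈ 125.31 × (-0.197400) = -24.736194.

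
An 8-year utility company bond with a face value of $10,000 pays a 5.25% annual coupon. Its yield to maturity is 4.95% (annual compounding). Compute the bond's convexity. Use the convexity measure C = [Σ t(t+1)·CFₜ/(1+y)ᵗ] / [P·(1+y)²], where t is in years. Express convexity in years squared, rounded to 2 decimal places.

With y = 0.0495:
  t   CF        PV=CF/(1+0.0495)^t    t·PV        t(t+1)·PV
  1       525.00       500.2382       500.2382       1,000.4764
  2       525.00       476.6443       953.2886       2,859.8659
  3       525.00       454.1632     1,362.4897       5,449.9588
  4       525.00       432.7425     1,730.9699       8,654.8496
  5       525.00       412.3320     2,061.6602      12,369.9614
  6       525.00       392.8843     2,357.3056      16,501.1395
  7       525.00       374.3538     2,620.4763      20,963.8107
  8    10,525.00     7,150.9306    57,207.4445     514,867.0008
  Σ                 10,194.2889    68,793.8732     582,667.0631
P = 10,194.2889.
Convexity = Σ t(t+1)·PV / [P·(1+y)²] = 582,667.0631 / (10,194.2889 × 1.101450) = 51.89179.

51.89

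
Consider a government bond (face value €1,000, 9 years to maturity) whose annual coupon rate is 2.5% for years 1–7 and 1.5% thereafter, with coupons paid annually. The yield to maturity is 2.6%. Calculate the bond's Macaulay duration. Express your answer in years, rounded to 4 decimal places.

8.1607 years

Periodic yield y = 0.026. Discount each cash flow and weight by its year:
  t   CF        PV=CF/(1+0.026)^t    t·PV
  1        25.00        24.3665        24.3665
  2        25.00        23.7490        47.4980
  3        25.00        23.1472        69.4415
  4        25.00        22.5606        90.2424
  5        25.00        21.9889       109.9444
  6        25.00        21.4317       128.5900
  7        25.00        20.8886       146.2199
  8        15.00        12.2155        97.7243
  9     1,015.00       805.6377     7,250.7395
  Σ                    975.9856     7,964.7665
Price P = Σ PV = 975.9856.
Macaulay duration = Σ(t·PV) / P = 7,964.7665 / 975.9856 = 8.16074 years.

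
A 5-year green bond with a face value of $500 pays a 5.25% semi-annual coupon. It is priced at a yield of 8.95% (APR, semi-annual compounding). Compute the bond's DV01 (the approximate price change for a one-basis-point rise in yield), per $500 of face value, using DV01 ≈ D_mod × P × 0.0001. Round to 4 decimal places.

Periodic yield y = 0.04475.
  t   CF        PV=CF/(1+0.04475)^t    t·PV
  1       13.125        12.5628        12.5628
  2       13.125        12.0247        24.0494
  3       13.125        11.5097        34.5290
  4       13.125        11.0167        44.0666
  5       13.125        10.5448        52.7239
  6       13.125        10.0931        60.5587
  7       13.125         9.6608        67.6255
  8       13.125         9.2470        73.9759
  9       13.125         8.8509        79.6582
  10     513.125       331.2069     3,312.0690
  Σ                    426.7173     3,761.8190
P = 426.7173; D_Mac = 8.81572 half-year periods = 4.40786 yrs; D_mod = 4.21906 yrs.
DV01 ≈ 4.21906 × 426.7173 × 0.0001 = 0.180034.

$0.1800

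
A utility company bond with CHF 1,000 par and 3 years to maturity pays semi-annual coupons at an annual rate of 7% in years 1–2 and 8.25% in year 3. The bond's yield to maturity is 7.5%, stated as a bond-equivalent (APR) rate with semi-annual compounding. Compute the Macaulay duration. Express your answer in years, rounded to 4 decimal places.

2.7555 years

Periodic yield y = 0.0375. Discount each cash flow and weight by its period:
  t   CF        PV=CF/(1+0.0375)^t    t·PV
  1        35.00        33.7349        33.7349
  2        35.00        32.5156        65.0312
  3        35.00        31.3403        94.0210
  4        35.00        30.2076       120.8302
  5        41.25        34.3150       171.5748
  6     1,041.25       834.8845     5,009.3068
  Σ                    996.9979     5,494.4990
Price P = Σ PV = 996.9979.
Macaulay duration = Σ(t·PV) / P = 5,494.4990 / 996.9979 = 5.51104 half-year periods.
In years: 5.51104 / 2 = 2.75552 years.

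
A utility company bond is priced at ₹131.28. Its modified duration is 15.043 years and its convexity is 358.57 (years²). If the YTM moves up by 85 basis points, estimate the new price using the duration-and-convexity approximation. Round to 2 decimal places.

₹116.19

Duration effect: -D_mod·Δy = -15.043 × (+0.0085) = -0.1278655
Convexity effect: ½·C·(Δy)² = 0.5 × 358.57 × (0.0085)² = +0.01295334125
ΔP/P ≈ -0.1278655 + 0.01295334125 = -0.11491215875
New price ≈ 131.28 × (1 - 0.11491215875) = 116.1943317993.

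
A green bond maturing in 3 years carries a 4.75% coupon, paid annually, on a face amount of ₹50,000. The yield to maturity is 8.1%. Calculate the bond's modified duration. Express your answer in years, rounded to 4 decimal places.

2.6451 years

Periodic yield y = 0.081. First find Macaulay duration:
  t   CF        PV=CF/(1+0.081)^t    t·PV
  1     2,375.00     2,197.0398     2,197.0398
  2     2,375.00     2,032.4142     4,064.8285
  3    52,375.00    41,461.6856   124,385.0568
  Σ                 45,691.1396   130,646.9250
P = 45,691.1396; Macaulay duration = 130,646.9250 / 45,691.1396 = 2.85935 years.
Modified duration = D_Mac / (1 + y) = 2.85935 / 1.081 = 2.64510 years.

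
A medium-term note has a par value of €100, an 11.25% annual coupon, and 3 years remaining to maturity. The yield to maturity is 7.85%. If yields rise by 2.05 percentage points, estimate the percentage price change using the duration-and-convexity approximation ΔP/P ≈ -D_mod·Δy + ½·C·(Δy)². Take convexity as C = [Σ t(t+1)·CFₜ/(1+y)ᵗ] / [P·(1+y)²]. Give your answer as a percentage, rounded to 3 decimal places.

-4.979%

With y = 0.0785:
  t   CF        PV=CF/(1+0.0785)^t    t·PV        t(t+1)·PV
  1        11.25        10.4312        10.4312          20.8623
  2        11.25         9.6719        19.3438          58.0315
  3       111.25        88.6828       266.0485       1,064.1940
  Σ                    108.7859       295.8235       1,143.0878
P = 108.7859; D_Mac = 2.71932 yrs; D_mod = 2.52139 yrs; C = 9.03372.
Duration effect: -2.52139 × (+0.0205) = -0.051688
Convexity effect: 0.5 × 9.03372 × (0.0205)² = +0.0018982
ΔP/P ≈ -0.051688 + 0.0018982 = -0.049790 = -4.9790%.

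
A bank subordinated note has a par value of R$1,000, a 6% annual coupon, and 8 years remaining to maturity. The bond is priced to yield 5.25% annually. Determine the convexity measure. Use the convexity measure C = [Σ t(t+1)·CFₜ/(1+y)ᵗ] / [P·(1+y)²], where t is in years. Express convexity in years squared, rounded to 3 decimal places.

With y = 0.0525:
  t   CF        PV=CF/(1+0.0525)^t    t·PV        t(t+1)·PV
  1        60.00        57.0071        57.0071         114.0143
  2        60.00        54.1635       108.3271         324.9812
  3        60.00        51.4618       154.3854         617.5415
  4        60.00        48.8948       195.5793         977.8964
  5        60.00        46.4559       232.2794       1,393.6765
  6        60.00        44.1386       264.8316       1,853.8215
  7        60.00        41.9369       293.5584       2,348.4675
  8     1,060.00       703.9293     5,631.4342      50,682.9081
  Σ                  1,047.9880     6,937.4026      58,313.3069
P = 1,047.9880.
Convexity = Σ t(t+1)·PV / [P·(1+y)²] = 58,313.3069 / (1,047.9880 × 1.107756) = 50.23046.

50.230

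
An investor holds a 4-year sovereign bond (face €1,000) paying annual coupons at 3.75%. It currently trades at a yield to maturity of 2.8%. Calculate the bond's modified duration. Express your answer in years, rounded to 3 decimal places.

Periodic yield y = 0.028. First find Macaulay duration:
  t   CF        PV=CF/(1+0.028)^t    t·PV
  1        37.50        36.4786        36.4786
  2        37.50        35.4850        70.9700
  3        37.50        34.5185       103.5555
  4     1,037.50       928.9999     3,715.9994
  Σ                  1,035.4820     3,927.0036
P = 1,035.4820; Macaulay duration = 3,927.0036 / 1,035.4820 = 3.79244 years.
Modified duration = D_Mac / (1 + y) = 3.79244 / 1.028 = 3.68914 years.

3.689 years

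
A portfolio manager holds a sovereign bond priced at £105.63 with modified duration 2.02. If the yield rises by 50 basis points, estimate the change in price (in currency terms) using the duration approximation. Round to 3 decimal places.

-£1.067

Duration approximation: ΔP/P ≈ -D_mod · Δy = -2.02 × (+0.005) = -0.010100.
ΔP ≈ 105.63 × (-0.010100) = -1.066863.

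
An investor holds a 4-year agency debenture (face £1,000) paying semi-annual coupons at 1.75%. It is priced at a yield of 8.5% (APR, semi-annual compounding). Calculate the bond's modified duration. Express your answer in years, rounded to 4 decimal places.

Periodic yield y = 0.0425. First find Macaulay duration:
  t   CF        PV=CF/(1+0.0425)^t    t·PV
  1         8.75         8.3933         8.3933
  2         8.75         8.0511        16.1022
  3         8.75         7.7229        23.1687
  4         8.75         7.4080        29.6322
  5         8.75         7.1060        35.5302
  6         8.75         6.8163        40.8981
  7         8.75         6.5385        45.7692
  8     1,008.75       723.0612     5,784.4893
  Σ                    775.0974     5,983.9832
P = 775.0974; Macaulay duration = 5,983.9832 / 775.0974 = 7.72030 half-year periods = 3.86015 years.
Modified duration = D_Mac / (1 + y) = 3.86015 / 1.0425 = 3.70278 years.

3.7028 years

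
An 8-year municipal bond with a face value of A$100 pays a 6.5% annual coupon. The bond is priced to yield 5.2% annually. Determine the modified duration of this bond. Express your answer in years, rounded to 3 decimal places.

6.228 years

Periodic yield y = 0.052. First find Macaulay duration:
  t   CF        PV=CF/(1+0.052)^t    t·PV
  1         6.50         6.1787         6.1787
  2         6.50         5.8733        11.7466
  3         6.50         5.5830        16.7489
  4         6.50         5.3070        21.2281
  5         6.50         5.0447        25.2235
  6         6.50         4.7953        28.7720
  7         6.50         4.5583        31.9081
  8       106.50        70.9943       567.9547
  Σ                    108.3347       709.7606
P = 108.3347; Macaulay duration = 709.7606 / 108.3347 = 6.55156 years.
Modified duration = D_Mac / (1 + y) = 6.55156 / 1.052 = 6.22771 years.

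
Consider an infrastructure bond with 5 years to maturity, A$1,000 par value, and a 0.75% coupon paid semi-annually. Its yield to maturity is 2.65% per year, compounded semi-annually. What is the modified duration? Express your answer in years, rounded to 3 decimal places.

4.848 years

Periodic yield y = 0.01325. First find Macaulay duration:
  t   CF        PV=CF/(1+0.01325)^t    t·PV
  1         3.75         3.7010         3.7010
  2         3.75         3.6526         7.3051
  3         3.75         3.6048        10.8144
  4         3.75         3.5577        14.2307
  5         3.75         3.5111        17.5557
  6         3.75         3.4652        20.7914
  7         3.75         3.4199        23.9394
  8         3.75         3.3752        27.0015
  9         3.75         3.3311        29.9795
  10    1,003.75       879.9529     8,799.5291
  Σ                    911.5714     8,954.8478
P = 911.5714; Macaulay duration = 8,954.8478 / 911.5714 = 9.82353 half-year periods = 4.91176 years.
Modified duration = D_Mac / (1 + y) = 4.91176 / 1.01325 = 4.84753 years.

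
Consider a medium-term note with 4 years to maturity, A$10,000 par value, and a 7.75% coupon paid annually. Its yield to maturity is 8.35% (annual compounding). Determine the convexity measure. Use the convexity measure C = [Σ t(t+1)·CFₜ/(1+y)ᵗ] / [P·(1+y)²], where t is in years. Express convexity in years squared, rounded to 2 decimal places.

14.69

With y = 0.0835:
  t   CF        PV=CF/(1+0.0835)^t    t·PV        t(t+1)·PV
  1       775.00       715.2746       715.2746       1,430.5491
  2       775.00       660.1519     1,320.3038       3,960.9113
  3       775.00       609.2772     1,827.8317       7,311.3269
  4    10,775.00     7,818.1071    31,272.4284     156,362.1422
  Σ                  9,802.8108    35,135.8385     169,064.9296
P = 9,802.8108.
Convexity = Σ t(t+1)·PV / [P·(1+y)²] = 169,064.9296 / (9,802.8108 × 1.173972) = 14.69079.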